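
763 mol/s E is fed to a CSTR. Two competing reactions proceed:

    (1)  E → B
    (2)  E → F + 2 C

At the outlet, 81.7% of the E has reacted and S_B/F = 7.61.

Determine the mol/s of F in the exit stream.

72.4 mol/s

Conversion of E: E consumed = 0.817 × 763 = 623.4 mol/s = 1ξ₁ + 1ξ₂.
Selectivity: 1ξ₁ / (1ξ₂) = 7.61 → ξ₁ = 7.61 ξ₂.
Substitute: (1·7.61 + 1) ξ₂ = 623.4 → ξ₂ = 72.4 mol/s, ξ₁ = 551 mol/s.
Outlet amounts (n = n₀ + Σ ν·ξ):
  E: 763 − 1(551) − 1(72.4) = 139.6
  B: 0 + 1(551) = 551
  F: 0 + 1(72.4) = 72.4
  C: 0 + 2(72.4) = 144.8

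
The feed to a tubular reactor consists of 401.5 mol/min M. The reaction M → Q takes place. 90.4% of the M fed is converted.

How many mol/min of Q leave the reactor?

363 mol/min

M reacted = 0.904 × 401.5 = 363 mol/min; ν_M = −1, so ξ = 363/1 = 363 mol/min.
Outlet amounts (n = n₀ + ν ξ):
  M: 401.5 − 1(363) = 38.54
  Q: 0 + 1(363) = 363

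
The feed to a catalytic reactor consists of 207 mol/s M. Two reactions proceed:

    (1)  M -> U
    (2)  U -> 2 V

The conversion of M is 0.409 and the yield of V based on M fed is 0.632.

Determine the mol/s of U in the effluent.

19.3 mol/s

Conversion of M: M consumed = 1ξ₁ = 0.409 × 207 → ξ₁ = 84.66 mol/s.
Yield of V: 2ξ₂ / 207 = 0.632 → ξ₂ = 65.41 mol/s.
Outlet amounts (n = n₀ + Σ ν·ξ):
  M: 207 − 1(84.66) = 122.3
  U: 0 + 1(84.66) − 1(65.41) = 19.25
  V: 0 + 2(65.41) = 130.8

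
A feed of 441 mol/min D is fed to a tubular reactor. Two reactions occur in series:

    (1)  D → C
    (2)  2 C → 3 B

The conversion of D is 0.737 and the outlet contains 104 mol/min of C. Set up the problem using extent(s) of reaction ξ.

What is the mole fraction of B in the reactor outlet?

0.601

Conversion of D: D consumed = 1ξ₁ = 0.737 × 441 → ξ₁ = 325 mol/min.
C balance: n_C = 0 + 1ξ₁ − 2ξ₂ = 104 → ξ₂ = (1·325 − 104)/2 = 110.5 mol/min.
Outlet amounts (n = n₀ + Σ ν·ξ):
  D: 441 − 1(325) = 116
  C: 0 + 1(325) − 2(110.5) = 104
  B: 0 + 3(110.5) = 331.5
Total out = 551.5 mol/min; y_B = 331.5 / 551.5 = 0.6011.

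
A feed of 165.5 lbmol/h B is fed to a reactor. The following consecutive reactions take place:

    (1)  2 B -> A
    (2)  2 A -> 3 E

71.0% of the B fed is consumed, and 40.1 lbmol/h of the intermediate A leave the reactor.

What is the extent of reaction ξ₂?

Conversion of B: B consumed = 2ξ₁ = 0.71 × 165.5 → ξ₁ = 58.75 lbmol/h.
A balance: n_A = 0 + 1ξ₁ − 2ξ₂ = 40.1 → ξ₂ = (1·58.75 − 40.1)/2 = 9.326 lbmol/h.
Outlet amounts (n = n₀ + Σ ν·ξ):
  B: 165.5 − 2(58.75) = 48
  A: 0 + 1(58.75) − 2(9.326) = 40.1
  E: 0 + 3(9.326) = 27.98

ξ₂ = 9.33 lbmol/h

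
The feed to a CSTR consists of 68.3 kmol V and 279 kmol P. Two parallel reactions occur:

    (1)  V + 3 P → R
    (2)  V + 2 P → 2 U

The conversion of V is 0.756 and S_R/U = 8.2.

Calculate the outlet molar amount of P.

Conversion of V: V consumed = 0.756 × 68.3 = 51.63 kmol = 1ξ₁ + 1ξ₂.
Selectivity: 1ξ₁ / (2ξ₂) = 8.2 → ξ₁ = 16.4 ξ₂.
Substitute: (1·16.4 + 1) ξ₂ = 51.63 → ξ₂ = 2.968 kmol, ξ₁ = 48.67 kmol.
Outlet amounts (n = n₀ + Σ ν·ξ):
  V: 68.3 − 1(48.67) − 1(2.968) = 16.67
  P: 279 − 3(48.67) − 2(2.968) = 127.1
  R: 0 + 1(48.67) = 48.67
  U: 0 + 2(2.968) = 5.935

127 kmol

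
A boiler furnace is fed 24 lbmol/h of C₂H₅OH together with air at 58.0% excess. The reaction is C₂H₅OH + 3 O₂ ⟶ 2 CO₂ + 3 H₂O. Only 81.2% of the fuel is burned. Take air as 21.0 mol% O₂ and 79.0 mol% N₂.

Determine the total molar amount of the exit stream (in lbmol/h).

585 lbmol/h

Stoichiometric O₂ = 3 × 24 = 72 lbmol/h; O₂ fed = 72 × 1.580 = 113.8 lbmol/h.
N₂ fed = 113.8 × 79/21 = 428 lbmol/h.
Fuel reacted = 0.812 × 24 → ξ = 19.49 lbmol/h.
Outlet (n = n₀ + ν ξ):
  C₂H₅OH: 24 − 1(19.49) = 4.512
  O₂: 113.8 − 3(19.49) = 55.3
  N₂: 428 (inert)
  CO₂: 0 + 2(19.49) = 38.98
  H₂O: 0 + 3(19.49) = 58.46
Total out = 4.512 + 55.3 + 428 + 38.98 + 58.46 = 585.2 lbmol/h.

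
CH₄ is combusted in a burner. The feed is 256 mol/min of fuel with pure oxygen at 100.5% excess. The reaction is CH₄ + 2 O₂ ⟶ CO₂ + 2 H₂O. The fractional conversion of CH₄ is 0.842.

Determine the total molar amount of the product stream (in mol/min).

Stoichiometric O₂ = 2 × 256 = 512 mol/min; O₂ fed = 512 × 2.005 = 1027 mol/min.
Fuel reacted = 0.842 × 256 → ξ = 215.6 mol/min.
Outlet (n = n₀ + ν ξ):
  CH₄: 256 − 1(215.6) = 40.45
  O₂: 1027 − 2(215.6) = 595.5
  CO₂: 0 + 1(215.6) = 215.6
  H₂O: 0 + 2(215.6) = 431.1
Total out = 40.45 + 595.5 + 215.6 + 431.1 = 1283 mol/min.

1280 mol/min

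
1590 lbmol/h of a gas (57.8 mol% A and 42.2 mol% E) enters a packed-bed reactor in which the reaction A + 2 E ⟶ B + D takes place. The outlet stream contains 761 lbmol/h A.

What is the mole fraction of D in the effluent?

For A: n = n₀ − 1ξ → 761 = 919 − 1ξ, giving ξ = 158 lbmol/h.
Outlet amounts (n = n₀ + ν ξ):
  A: 919 − 1(158) = 761
  E: 671 − 2(158) = 354.9
  B: 0 + 1(158) = 158
  D: 0 + 1(158) = 158
Total out = 1432 lbmol/h; y_D = 158 / 1432 = 0.1104.

0.11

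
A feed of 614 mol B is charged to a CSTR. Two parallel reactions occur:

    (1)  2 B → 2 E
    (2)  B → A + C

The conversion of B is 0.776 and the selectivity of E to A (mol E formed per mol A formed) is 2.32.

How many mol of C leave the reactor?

144 mol

Conversion of B: B consumed = 0.776 × 614 = 476.5 mol = 2ξ₁ + 1ξ₂.
Selectivity: 2ξ₁ / (1ξ₂) = 2.32 → ξ₁ = 1.16 ξ₂.
Substitute: (2·1.16 + 1) ξ₂ = 476.5 → ξ₂ = 143.5 mol, ξ₁ = 166.5 mol.
Outlet amounts (n = n₀ + Σ ν·ξ):
  B: 614 − 2(166.5) − 1(143.5) = 137.5
  E: 0 + 2(166.5) = 333
  A: 0 + 1(143.5) = 143.5
  C: 0 + 1(143.5) = 143.5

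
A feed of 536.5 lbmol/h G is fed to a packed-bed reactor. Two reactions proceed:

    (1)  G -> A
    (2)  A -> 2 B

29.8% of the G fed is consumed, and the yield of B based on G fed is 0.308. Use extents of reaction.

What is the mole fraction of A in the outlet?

0.125

Conversion of G: G consumed = 1ξ₁ = 0.298 × 536.5 → ξ₁ = 159.9 lbmol/h.
Yield of B: 2ξ₂ / 536.5 = 0.308 → ξ₂ = 82.62 lbmol/h.
Outlet amounts (n = n₀ + Σ ν·ξ):
  G: 536.5 − 1(159.9) = 376.6
  A: 0 + 1(159.9) − 1(82.62) = 77.26
  B: 0 + 2(82.62) = 165.2
Total out = 619.1 lbmol/h; y_A = 77.26 / 619.1 = 0.1248.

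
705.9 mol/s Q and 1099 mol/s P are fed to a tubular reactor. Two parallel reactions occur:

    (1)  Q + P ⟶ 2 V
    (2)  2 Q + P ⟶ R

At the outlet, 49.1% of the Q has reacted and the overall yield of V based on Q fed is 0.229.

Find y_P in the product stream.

Yield of V: 2ξ₁ / 705.9 = 0.229 → ξ₁ = 80.83 mol/s.
Conversion of Q: 1ξ₁ + 2ξ₂ = 0.491 × 705.9 = 346.6 → ξ₂ = 132.9 mol/s.
Outlet amounts (n = n₀ + Σ ν·ξ):
  Q: 705.9 − 1(80.83) − 2(132.9) = 359.3
  P: 1099 − 1(80.83) − 1(132.9) = 885.3
  V: 0 + 2(80.83) = 161.7
  R: 0 + 1(132.9) = 132.9
Total out = 1539 mol/s; y_P = 885.3 / 1539 = 0.5752.

0.575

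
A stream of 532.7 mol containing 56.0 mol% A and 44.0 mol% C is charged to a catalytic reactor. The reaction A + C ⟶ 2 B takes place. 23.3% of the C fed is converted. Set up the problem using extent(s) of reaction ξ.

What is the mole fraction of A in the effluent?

0.457

C reacted = 0.233 × 234.4 = 54.61 mol; ν_C = −1, so ξ = 54.61/1 = 54.61 mol.
Outlet amounts (n = n₀ + ν ξ):
  A: 298.3 − 1(54.61) = 243.7
  C: 234.4 − 1(54.61) = 179.8
  B: 0 + 2(54.61) = 109.2
Total out = 532.7 mol; y_A = 243.7 / 532.7 = 0.4575.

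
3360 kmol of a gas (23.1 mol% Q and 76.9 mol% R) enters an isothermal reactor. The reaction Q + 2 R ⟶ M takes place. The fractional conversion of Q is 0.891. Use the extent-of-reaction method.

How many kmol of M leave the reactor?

Q reacted = 0.891 × 776.2 = 691.6 kmol; ν_Q = −1, so ξ = 691.6/1 = 691.6 kmol.
Outlet amounts (n = n₀ + ν ξ):
  Q: 776.2 − 1(691.6) = 84.6
  R: 2584 − 2(691.6) = 1201
  M: 0 + 1(691.6) = 691.6

692 kmol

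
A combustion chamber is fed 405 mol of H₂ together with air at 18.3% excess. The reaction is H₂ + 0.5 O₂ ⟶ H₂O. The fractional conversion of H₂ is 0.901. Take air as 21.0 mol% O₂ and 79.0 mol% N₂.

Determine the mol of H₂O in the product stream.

365 mol

Stoichiometric O₂ = 0.5 × 405 = 202.5 mol; O₂ fed = 202.5 × 1.183 = 239.6 mol.
N₂ fed = 239.6 × 79/21 = 901.2 mol.
Fuel reacted = 0.901 × 405 → ξ = 364.9 mol.
Outlet (n = n₀ + ν ξ):
  H₂: 405 − 1(364.9) = 40.09
  O₂: 239.6 − 0.5(364.9) = 57.1
  N₂: 901.2 (inert)
  H₂O: 0 + 1(364.9) = 364.9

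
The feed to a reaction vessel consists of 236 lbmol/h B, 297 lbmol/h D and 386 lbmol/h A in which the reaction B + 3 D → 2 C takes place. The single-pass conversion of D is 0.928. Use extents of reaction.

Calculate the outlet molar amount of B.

144 lbmol/h

D reacted = 0.928 × 297 = 275.6 lbmol/h; ν_D = −3, so ξ = 275.6/3 = 91.87 lbmol/h.
Outlet amounts (n = n₀ + ν ξ):
  B: 236 − 1(91.87) = 144.1
  D: 297 − 3(91.87) = 21.38
  C: 0 + 2(91.87) = 183.7
  A: 386 (inert)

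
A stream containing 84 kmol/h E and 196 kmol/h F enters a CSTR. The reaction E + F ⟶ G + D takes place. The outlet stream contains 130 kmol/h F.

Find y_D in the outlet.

0.236

For F: n = n₀ − 1ξ → 130 = 196 − 1ξ, giving ξ = 66 kmol/h.
Outlet amounts (n = n₀ + ν ξ):
  E: 84 − 1(66) = 18
  F: 196 − 1(66) = 130
  G: 0 + 1(66) = 66
  D: 0 + 1(66) = 66
Total out = 280 kmol/h; y_D = 66 / 280 = 0.2357.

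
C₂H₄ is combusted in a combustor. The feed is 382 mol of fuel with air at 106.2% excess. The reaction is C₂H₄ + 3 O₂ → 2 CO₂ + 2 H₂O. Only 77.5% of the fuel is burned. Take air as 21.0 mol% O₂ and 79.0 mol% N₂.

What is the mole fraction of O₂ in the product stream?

Stoichiometric O₂ = 3 × 382 = 1146 mol; O₂ fed = 1146 × 2.062 = 2363 mol.
N₂ fed = 2363 × 79/21 = 8890 mol.
Fuel reacted = 0.775 × 382 → ξ = 296.1 mol.
Outlet (n = n₀ + ν ξ):
  C₂H₄: 382 − 1(296.1) = 85.95
  O₂: 2363 − 3(296.1) = 1475
  N₂: 8890 (inert)
  CO₂: 0 + 2(296.1) = 592.1
  H₂O: 0 + 2(296.1) = 592.1
Total out = 11630 mol; y_O₂ = 1475 / 11630 = 0.1268.

0.127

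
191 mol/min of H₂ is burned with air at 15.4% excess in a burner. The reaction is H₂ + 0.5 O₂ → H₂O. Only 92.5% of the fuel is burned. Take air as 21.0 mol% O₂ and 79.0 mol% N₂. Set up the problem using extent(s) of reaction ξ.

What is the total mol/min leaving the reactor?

627 mol/min

Stoichiometric O₂ = 0.5 × 191 = 95.5 mol/min; O₂ fed = 95.5 × 1.154 = 110.2 mol/min.
N₂ fed = 110.2 × 79/21 = 414.6 mol/min.
Fuel reacted = 0.925 × 191 → ξ = 176.7 mol/min.
Outlet (n = n₀ + ν ξ):
  H₂: 191 − 1(176.7) = 14.32
  O₂: 110.2 − 0.5(176.7) = 21.87
  N₂: 414.6 (inert)
  H₂O: 0 + 1(176.7) = 176.7
Total out = 14.32 + 21.87 + 414.6 + 176.7 = 627.5 mol/min.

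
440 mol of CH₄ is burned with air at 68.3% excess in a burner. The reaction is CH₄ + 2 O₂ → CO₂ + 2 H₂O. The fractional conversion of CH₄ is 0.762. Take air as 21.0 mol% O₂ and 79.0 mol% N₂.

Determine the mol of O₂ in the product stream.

Stoichiometric O₂ = 2 × 440 = 880 mol; O₂ fed = 880 × 1.683 = 1481 mol.
N₂ fed = 1481 × 79/21 = 5572 mol.
Fuel reacted = 0.762 × 440 → ξ = 335.3 mol.
Outlet (n = n₀ + ν ξ):
  CH₄: 440 − 1(335.3) = 104.7
  O₂: 1481 − 2(335.3) = 810.5
  N₂: 5572 (inert)
  CO₂: 0 + 1(335.3) = 335.3
  H₂O: 0 + 2(335.3) = 670.6

810 mol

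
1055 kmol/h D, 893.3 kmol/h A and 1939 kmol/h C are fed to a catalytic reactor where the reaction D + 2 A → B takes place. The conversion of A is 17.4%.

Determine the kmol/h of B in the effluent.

A reacted = 0.174 × 893.3 = 155.4 kmol/h; ν_A = −2, so ξ = 155.4/2 = 77.72 kmol/h.
Outlet amounts (n = n₀ + ν ξ):
  D: 1055 − 1(77.72) = 977.3
  A: 893.3 − 2(77.72) = 737.9
  B: 0 + 1(77.72) = 77.72
  C: 1939 (inert)

77.7 kmol/h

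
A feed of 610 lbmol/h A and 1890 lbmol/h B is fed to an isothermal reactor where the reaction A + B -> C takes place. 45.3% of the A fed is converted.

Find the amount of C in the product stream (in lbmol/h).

276 lbmol/h

A reacted = 0.453 × 610 = 276.3 lbmol/h; ν_A = −1, so ξ = 276.3/1 = 276.3 lbmol/h.
Outlet amounts (n = n₀ + ν ξ):
  A: 610 − 1(276.3) = 333.7
  B: 1890 − 1(276.3) = 1614
  C: 0 + 1(276.3) = 276.3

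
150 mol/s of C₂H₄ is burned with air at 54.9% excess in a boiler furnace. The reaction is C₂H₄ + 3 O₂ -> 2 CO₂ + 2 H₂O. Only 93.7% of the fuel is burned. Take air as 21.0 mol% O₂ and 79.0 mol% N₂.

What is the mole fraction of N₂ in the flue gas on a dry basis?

Stoichiometric O₂ = 3 × 150 = 450 mol/s; O₂ fed = 450 × 1.549 = 697 mol/s.
N₂ fed = 697 × 79/21 = 2622 mol/s.
Fuel reacted = 0.937 × 150 → ξ = 140.6 mol/s.
Outlet (n = n₀ + ν ξ):
  C₂H₄: 150 − 1(140.6) = 9.45
  O₂: 697 − 3(140.6) = 275.4
  N₂: 2622 (inert)
  CO₂: 0 + 2(140.6) = 281.1
  H₂O: 0 + 2(140.6) = 281.1
Dry total = 3188 mol/s; y_N₂ (dry) = 2622 / 3188 = 0.8225.

0.822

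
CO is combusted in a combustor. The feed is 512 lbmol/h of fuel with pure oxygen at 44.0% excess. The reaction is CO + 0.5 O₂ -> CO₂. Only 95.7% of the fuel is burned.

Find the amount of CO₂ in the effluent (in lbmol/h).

490 lbmol/h

Stoichiometric O₂ = 0.5 × 512 = 256 lbmol/h; O₂ fed = 256 × 1.440 = 368.6 lbmol/h.
Fuel reacted = 0.957 × 512 → ξ = 490 lbmol/h.
Outlet (n = n₀ + ν ξ):
  CO: 512 − 1(490) = 22.02
  O₂: 368.6 − 0.5(490) = 123.6
  CO₂: 0 + 1(490) = 490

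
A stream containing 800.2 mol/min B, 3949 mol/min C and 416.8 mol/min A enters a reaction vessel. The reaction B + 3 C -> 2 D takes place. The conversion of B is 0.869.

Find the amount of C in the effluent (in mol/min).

1860 mol/min

B reacted = 0.869 × 800.2 = 695.4 mol/min; ν_B = −1, so ξ = 695.4/1 = 695.4 mol/min.
Outlet amounts (n = n₀ + ν ξ):
  B: 800.2 − 1(695.4) = 104.8
  C: 3949 − 3(695.4) = 1863
  D: 0 + 2(695.4) = 1391
  A: 416.8 (inert)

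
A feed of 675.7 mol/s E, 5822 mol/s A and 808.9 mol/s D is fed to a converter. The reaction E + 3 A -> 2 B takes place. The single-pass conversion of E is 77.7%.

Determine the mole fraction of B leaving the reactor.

0.168

E reacted = 0.777 × 675.7 = 525 mol/s; ν_E = −1, so ξ = 525/1 = 525 mol/s.
Outlet amounts (n = n₀ + ν ξ):
  E: 675.7 − 1(525) = 150.7
  A: 5822 − 3(525) = 4247
  B: 0 + 2(525) = 1050
  D: 808.9 (inert)
Total out = 6257 mol/s; y_B = 1050 / 6257 = 0.1678.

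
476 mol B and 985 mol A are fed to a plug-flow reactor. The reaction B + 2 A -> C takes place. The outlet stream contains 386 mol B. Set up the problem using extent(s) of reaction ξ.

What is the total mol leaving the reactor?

For B: n = n₀ − 1ξ → 386 = 476 − 1ξ, giving ξ = 90 mol.
Outlet amounts (n = n₀ + ν ξ):
  B: 476 − 1(90) = 386
  A: 985 − 2(90) = 805
  C: 0 + 1(90) = 90
Total out = 386 + 805 + 90 = 1281 mol.

1280 mol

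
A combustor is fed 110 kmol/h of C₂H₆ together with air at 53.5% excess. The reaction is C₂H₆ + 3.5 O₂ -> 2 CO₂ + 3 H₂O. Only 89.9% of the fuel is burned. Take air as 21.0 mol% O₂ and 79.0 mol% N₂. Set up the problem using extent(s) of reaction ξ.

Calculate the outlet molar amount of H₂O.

297 kmol/h

Stoichiometric O₂ = 3.5 × 110 = 385 kmol/h; O₂ fed = 385 × 1.535 = 591 kmol/h.
N₂ fed = 591 × 79/21 = 2223 kmol/h.
Fuel reacted = 0.899 × 110 → ξ = 98.89 kmol/h.
Outlet (n = n₀ + ν ξ):
  C₂H₆: 110 − 1(98.89) = 11.11
  O₂: 591 − 3.5(98.89) = 244.9
  N₂: 2223 (inert)
  CO₂: 0 + 2(98.89) = 197.8
  H₂O: 0 + 3(98.89) = 296.7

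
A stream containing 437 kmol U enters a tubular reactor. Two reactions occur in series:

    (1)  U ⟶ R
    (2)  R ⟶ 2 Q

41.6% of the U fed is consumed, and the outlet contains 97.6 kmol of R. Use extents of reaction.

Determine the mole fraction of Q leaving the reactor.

Conversion of U: U consumed = 1ξ₁ = 0.416 × 437 → ξ₁ = 181.8 kmol.
R balance: n_R = 0 + 1ξ₁ − 1ξ₂ = 97.6 → ξ₂ = (1·181.8 − 97.6)/1 = 84.19 kmol.
Outlet amounts (n = n₀ + Σ ν·ξ):
  U: 437 − 1(181.8) = 255.2
  R: 0 + 1(181.8) − 1(84.19) = 97.6
  Q: 0 + 2(84.19) = 168.4
Total out = 521.2 kmol; y_Q = 168.4 / 521.2 = 0.3231.

0.323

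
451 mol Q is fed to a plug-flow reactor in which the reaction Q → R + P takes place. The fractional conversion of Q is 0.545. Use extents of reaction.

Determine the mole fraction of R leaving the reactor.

0.353

Q reacted = 0.545 × 451 = 245.8 mol; ν_Q = −1, so ξ = 245.8/1 = 245.8 mol.
Outlet amounts (n = n₀ + ν ξ):
  Q: 451 − 1(245.8) = 205.2
  R: 0 + 1(245.8) = 245.8
  P: 0 + 1(245.8) = 245.8
Total out = 696.8 mol; y_R = 245.8 / 696.8 = 0.3528.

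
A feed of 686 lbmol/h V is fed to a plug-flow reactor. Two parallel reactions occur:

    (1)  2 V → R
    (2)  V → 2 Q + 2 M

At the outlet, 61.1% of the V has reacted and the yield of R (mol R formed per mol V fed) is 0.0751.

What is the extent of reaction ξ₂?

Yield of R: 1ξ₁ / 686 = 0.0751 → ξ₁ = 51.52 lbmol/h.
Conversion of V: 2ξ₁ + 1ξ₂ = 0.611 × 686 = 419.1 → ξ₂ = 316.1 lbmol/h.
Outlet amounts (n = n₀ + Σ ν·ξ):
  V: 686 − 2(51.52) − 1(316.1) = 266.9
  R: 0 + 1(51.52) = 51.52
  Q: 0 + 2(316.1) = 632.2
  M: 0 + 2(316.1) = 632.2

ξ₂ = 316 lbmol/h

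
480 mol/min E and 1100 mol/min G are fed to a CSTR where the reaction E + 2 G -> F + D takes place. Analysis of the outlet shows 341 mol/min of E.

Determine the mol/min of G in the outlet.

822 mol/min

For E: n = n₀ − 1ξ → 341 = 480 − 1ξ, giving ξ = 139 mol/min.
Outlet amounts (n = n₀ + ν ξ):
  E: 480 − 1(139) = 341
  G: 1100 − 2(139) = 822
  F: 0 + 1(139) = 139
  D: 0 + 1(139) = 139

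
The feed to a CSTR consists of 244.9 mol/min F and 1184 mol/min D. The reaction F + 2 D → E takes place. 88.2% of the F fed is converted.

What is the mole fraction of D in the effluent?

0.754

F reacted = 0.882 × 244.9 = 216 mol/min; ν_F = −1, so ξ = 216/1 = 216 mol/min.
Outlet amounts (n = n₀ + ν ξ):
  F: 244.9 − 1(216) = 28.9
  D: 1184 − 2(216) = 752
  E: 0 + 1(216) = 216
Total out = 996.9 mol/min; y_D = 752 / 996.9 = 0.7543.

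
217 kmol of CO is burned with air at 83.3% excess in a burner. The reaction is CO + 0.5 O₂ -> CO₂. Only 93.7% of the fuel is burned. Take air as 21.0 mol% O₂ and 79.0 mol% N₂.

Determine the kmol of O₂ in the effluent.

Stoichiometric O₂ = 0.5 × 217 = 108.5 kmol; O₂ fed = 108.5 × 1.833 = 198.9 kmol.
N₂ fed = 198.9 × 79/21 = 748.2 kmol.
Fuel reacted = 0.937 × 217 → ξ = 203.3 kmol.
Outlet (n = n₀ + ν ξ):
  CO: 217 − 1(203.3) = 13.67
  O₂: 198.9 − 0.5(203.3) = 97.22
  N₂: 748.2 (inert)
  CO₂: 0 + 1(203.3) = 203.3

97.2 kmol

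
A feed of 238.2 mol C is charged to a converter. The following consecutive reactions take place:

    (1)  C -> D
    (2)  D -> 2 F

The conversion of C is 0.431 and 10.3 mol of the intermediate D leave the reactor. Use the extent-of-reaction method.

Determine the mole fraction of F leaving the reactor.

0.559

Conversion of C: C consumed = 1ξ₁ = 0.431 × 238.2 → ξ₁ = 102.7 mol.
D balance: n_D = 0 + 1ξ₁ − 1ξ₂ = 10.3 → ξ₂ = (1·102.7 − 10.3)/1 = 92.36 mol.
Outlet amounts (n = n₀ + Σ ν·ξ):
  C: 238.2 − 1(102.7) = 135.5
  D: 0 + 1(102.7) − 1(92.36) = 10.3
  F: 0 + 2(92.36) = 184.7
Total out = 330.6 mol; y_F = 184.7 / 330.6 = 0.5588.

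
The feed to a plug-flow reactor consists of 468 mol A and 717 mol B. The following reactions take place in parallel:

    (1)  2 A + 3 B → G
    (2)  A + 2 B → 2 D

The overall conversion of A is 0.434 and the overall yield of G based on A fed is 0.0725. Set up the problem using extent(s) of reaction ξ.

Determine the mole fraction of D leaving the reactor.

0.296

Yield of G: 1ξ₁ / 468 = 0.0725 → ξ₁ = 33.93 mol.
Conversion of A: 2ξ₁ + 1ξ₂ = 0.434 × 468 = 203.1 → ξ₂ = 135.3 mol.
Outlet amounts (n = n₀ + Σ ν·ξ):
  A: 468 − 2(33.93) − 1(135.3) = 264.9
  B: 717 − 3(33.93) − 2(135.3) = 344.7
  G: 0 + 1(33.93) = 33.93
  D: 0 + 2(135.3) = 270.5
Total out = 914 mol; y_D = 270.5 / 914 = 0.2959.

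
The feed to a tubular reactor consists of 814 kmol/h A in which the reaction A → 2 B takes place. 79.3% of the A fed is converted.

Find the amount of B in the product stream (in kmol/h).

A reacted = 0.793 × 814 = 645.5 kmol/h; ν_A = −1, so ξ = 645.5/1 = 645.5 kmol/h.
Outlet amounts (n = n₀ + ν ξ):
  A: 814 − 1(645.5) = 168.5
  B: 0 + 2(645.5) = 1291

1290 kmol/h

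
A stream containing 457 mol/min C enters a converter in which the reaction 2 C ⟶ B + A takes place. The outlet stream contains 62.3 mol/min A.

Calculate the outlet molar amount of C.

332 mol/min

For A: n = n₀ + 1ξ → 62.3 = 0 + 1ξ, giving ξ = 62.3 mol/min.
Outlet amounts (n = n₀ + ν ξ):
  C: 457 − 2(62.3) = 332.4
  B: 0 + 1(62.3) = 62.3
  A: 0 + 1(62.3) = 62.3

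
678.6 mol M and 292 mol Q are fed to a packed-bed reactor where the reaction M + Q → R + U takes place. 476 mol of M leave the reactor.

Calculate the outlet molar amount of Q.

For M: n = n₀ − 1ξ → 476 = 678.6 − 1ξ, giving ξ = 202.6 mol.
Outlet amounts (n = n₀ + ν ξ):
  M: 678.6 − 1(202.6) = 476
  Q: 292 − 1(202.6) = 89.4
  R: 0 + 1(202.6) = 202.6
  U: 0 + 1(202.6) = 202.6

89.4 mol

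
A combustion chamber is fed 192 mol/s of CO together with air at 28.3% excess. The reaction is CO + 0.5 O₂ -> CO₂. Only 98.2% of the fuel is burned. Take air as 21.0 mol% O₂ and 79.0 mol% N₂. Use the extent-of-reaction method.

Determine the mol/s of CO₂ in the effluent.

Stoichiometric O₂ = 0.5 × 192 = 96 mol/s; O₂ fed = 96 × 1.283 = 123.2 mol/s.
N₂ fed = 123.2 × 79/21 = 463.3 mol/s.
Fuel reacted = 0.982 × 192 → ξ = 188.5 mol/s.
Outlet (n = n₀ + ν ξ):
  CO: 192 − 1(188.5) = 3.456
  O₂: 123.2 − 0.5(188.5) = 28.9
  N₂: 463.3 (inert)
  CO₂: 0 + 1(188.5) = 188.5

189 mol/s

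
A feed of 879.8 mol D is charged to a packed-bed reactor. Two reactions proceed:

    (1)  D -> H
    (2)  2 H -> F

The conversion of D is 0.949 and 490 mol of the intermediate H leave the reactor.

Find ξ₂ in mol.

Conversion of D: D consumed = 1ξ₁ = 0.949 × 879.8 → ξ₁ = 834.9 mol.
H balance: n_H = 0 + 1ξ₁ − 2ξ₂ = 490 → ξ₂ = (1·834.9 − 490)/2 = 172.5 mol.
Outlet amounts (n = n₀ + Σ ν·ξ):
  D: 879.8 − 1(834.9) = 44.87
  H: 0 + 1(834.9) − 2(172.5) = 490
  F: 0 + 1(172.5) = 172.5

ξ₂ = 172 mol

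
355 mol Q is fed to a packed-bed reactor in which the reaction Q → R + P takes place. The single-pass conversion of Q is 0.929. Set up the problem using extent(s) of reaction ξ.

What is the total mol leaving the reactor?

Q reacted = 0.929 × 355 = 329.8 mol; ν_Q = −1, so ξ = 329.8/1 = 329.8 mol.
Outlet amounts (n = n₀ + ν ξ):
  Q: 355 − 1(329.8) = 25.2
  R: 0 + 1(329.8) = 329.8
  P: 0 + 1(329.8) = 329.8
Total out = 25.2 + 329.8 + 329.8 = 684.8 mol.

685 mol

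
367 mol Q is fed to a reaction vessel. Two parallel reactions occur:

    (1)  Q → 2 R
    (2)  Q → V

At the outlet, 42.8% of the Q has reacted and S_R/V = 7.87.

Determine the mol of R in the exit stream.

Conversion of Q: Q consumed = 0.428 × 367 = 157.1 mol = 1ξ₁ + 1ξ₂.
Selectivity: 2ξ₁ / (1ξ₂) = 7.87 → ξ₁ = 3.935 ξ₂.
Substitute: (1·3.935 + 1) ξ₂ = 157.1 → ξ₂ = 31.83 mol, ξ₁ = 125.2 mol.
Outlet amounts (n = n₀ + Σ ν·ξ):
  Q: 367 − 1(125.2) − 1(31.83) = 209.9
  R: 0 + 2(125.2) = 250.5
  V: 0 + 1(31.83) = 31.83

250 mol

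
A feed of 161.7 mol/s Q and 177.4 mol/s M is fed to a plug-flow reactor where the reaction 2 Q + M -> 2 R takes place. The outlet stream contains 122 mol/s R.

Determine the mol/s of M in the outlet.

116 mol/s

For R: n = n₀ + 2ξ → 122 = 0 + 2ξ, giving ξ = 61 mol/s.
Outlet amounts (n = n₀ + ν ξ):
  Q: 161.7 − 2(61) = 39.7
  M: 177.4 − 1(61) = 116.4
  R: 0 + 2(61) = 122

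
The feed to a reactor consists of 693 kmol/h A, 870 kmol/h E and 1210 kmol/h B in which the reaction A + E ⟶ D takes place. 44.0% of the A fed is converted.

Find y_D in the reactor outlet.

0.124

A reacted = 0.44 × 693 = 304.9 kmol/h; ν_A = −1, so ξ = 304.9/1 = 304.9 kmol/h.
Outlet amounts (n = n₀ + ν ξ):
  A: 693 − 1(304.9) = 388.1
  E: 870 − 1(304.9) = 565.1
  D: 0 + 1(304.9) = 304.9
  B: 1210 (inert)
Total out = 2468 kmol/h; y_D = 304.9 / 2468 = 0.1235.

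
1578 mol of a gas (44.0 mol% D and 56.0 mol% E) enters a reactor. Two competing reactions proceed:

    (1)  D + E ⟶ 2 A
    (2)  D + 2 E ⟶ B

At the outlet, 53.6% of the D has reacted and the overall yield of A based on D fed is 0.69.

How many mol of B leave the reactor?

Yield of A: 2ξ₁ / 694.3 = 0.69 → ξ₁ = 239.5 mol.
Conversion of D: 1ξ₁ + 1ξ₂ = 0.536 × 694.3 = 372.2 → ξ₂ = 132.6 mol.
Outlet amounts (n = n₀ + Σ ν·ξ):
  D: 694.3 − 1(239.5) − 1(132.6) = 322.2
  E: 883.7 − 1(239.5) − 2(132.6) = 378.9
  A: 0 + 2(239.5) = 479.1
  B: 0 + 1(132.6) = 132.6

133 mol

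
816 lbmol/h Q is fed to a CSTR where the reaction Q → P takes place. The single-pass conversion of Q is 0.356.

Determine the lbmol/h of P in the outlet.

Q reacted = 0.356 × 816 = 290.5 lbmol/h; ν_Q = −1, so ξ = 290.5/1 = 290.5 lbmol/h.
Outlet amounts (n = n₀ + ν ξ):
  Q: 816 − 1(290.5) = 525.5
  P: 0 + 1(290.5) = 290.5

290 lbmol/h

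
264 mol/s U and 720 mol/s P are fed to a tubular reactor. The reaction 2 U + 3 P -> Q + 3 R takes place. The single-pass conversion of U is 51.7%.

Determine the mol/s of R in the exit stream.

205 mol/s

U reacted = 0.517 × 264 = 136.5 mol/s; ν_U = −2, so ξ = 136.5/2 = 68.24 mol/s.
Outlet amounts (n = n₀ + ν ξ):
  U: 264 − 2(68.24) = 127.5
  P: 720 − 3(68.24) = 515.3
  Q: 0 + 1(68.24) = 68.24
  R: 0 + 3(68.24) = 204.7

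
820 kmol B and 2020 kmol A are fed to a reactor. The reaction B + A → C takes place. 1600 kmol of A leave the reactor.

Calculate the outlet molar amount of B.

For A: n = n₀ − 1ξ → 1600 = 2020 − 1ξ, giving ξ = 420 kmol.
Outlet amounts (n = n₀ + ν ξ):
  B: 820 − 1(420) = 400
  A: 2020 − 1(420) = 1600
  C: 0 + 1(420) = 420

400 kmol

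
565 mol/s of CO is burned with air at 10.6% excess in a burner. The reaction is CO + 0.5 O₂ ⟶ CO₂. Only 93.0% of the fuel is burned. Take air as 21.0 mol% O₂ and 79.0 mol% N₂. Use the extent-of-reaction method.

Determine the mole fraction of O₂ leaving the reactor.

0.0278

Stoichiometric O₂ = 0.5 × 565 = 282.5 mol/s; O₂ fed = 282.5 × 1.106 = 312.4 mol/s.
N₂ fed = 312.4 × 79/21 = 1175 mol/s.
Fuel reacted = 0.93 × 565 → ξ = 525.5 mol/s.
Outlet (n = n₀ + ν ξ):
  CO: 565 − 1(525.5) = 39.55
  O₂: 312.4 − 0.5(525.5) = 49.72
  N₂: 1175 (inert)
  CO₂: 0 + 1(525.5) = 525.5
Total out = 1790 mol/s; y_O₂ = 49.72 / 1790 = 0.02777.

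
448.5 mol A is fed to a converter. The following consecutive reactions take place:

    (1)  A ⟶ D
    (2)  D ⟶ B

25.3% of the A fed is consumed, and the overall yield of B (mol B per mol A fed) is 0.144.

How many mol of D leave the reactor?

Conversion of A: A consumed = 1ξ₁ = 0.253 × 448.5 → ξ₁ = 113.5 mol.
Yield of B: 1ξ₂ / 448.5 = 0.144 → ξ₂ = 64.58 mol.
Outlet amounts (n = n₀ + Σ ν·ξ):
  A: 448.5 − 1(113.5) = 335
  D: 0 + 1(113.5) − 1(64.58) = 48.89
  B: 0 + 1(64.58) = 64.58

48.9 mol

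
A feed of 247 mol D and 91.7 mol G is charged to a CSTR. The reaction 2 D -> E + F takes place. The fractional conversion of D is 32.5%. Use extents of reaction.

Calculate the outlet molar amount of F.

40.1 mol

D reacted = 0.325 × 247 = 80.28 mol; ν_D = −2, so ξ = 80.28/2 = 40.14 mol.
Outlet amounts (n = n₀ + ν ξ):
  D: 247 − 2(40.14) = 166.7
  E: 0 + 1(40.14) = 40.14
  F: 0 + 1(40.14) = 40.14
  G: 91.7 (inert)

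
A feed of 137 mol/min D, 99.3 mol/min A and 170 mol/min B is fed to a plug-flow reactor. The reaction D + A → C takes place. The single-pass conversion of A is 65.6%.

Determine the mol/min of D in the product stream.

A reacted = 0.656 × 99.3 = 65.14 mol/min; ν_A = −1, so ξ = 65.14/1 = 65.14 mol/min.
Outlet amounts (n = n₀ + ν ξ):
  D: 137 − 1(65.14) = 71.86
  A: 99.3 − 1(65.14) = 34.16
  C: 0 + 1(65.14) = 65.14
  B: 170 (inert)

71.9 mol/min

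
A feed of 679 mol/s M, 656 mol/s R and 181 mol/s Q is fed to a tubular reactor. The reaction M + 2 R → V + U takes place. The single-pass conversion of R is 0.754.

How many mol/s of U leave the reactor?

247 mol/s

R reacted = 0.754 × 656 = 494.6 mol/s; ν_R = −2, so ξ = 494.6/2 = 247.3 mol/s.
Outlet amounts (n = n₀ + ν ξ):
  M: 679 − 1(247.3) = 431.7
  R: 656 − 2(247.3) = 161.4
  V: 0 + 1(247.3) = 247.3
  U: 0 + 1(247.3) = 247.3
  Q: 181 (inert)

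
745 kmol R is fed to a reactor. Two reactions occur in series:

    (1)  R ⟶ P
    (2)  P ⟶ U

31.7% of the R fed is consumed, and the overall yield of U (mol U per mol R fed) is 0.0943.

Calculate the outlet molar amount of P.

Conversion of R: R consumed = 1ξ₁ = 0.317 × 745 → ξ₁ = 236.2 kmol.
Yield of U: 1ξ₂ / 745 = 0.0943 → ξ₂ = 70.25 kmol.
Outlet amounts (n = n₀ + Σ ν·ξ):
  R: 745 − 1(236.2) = 508.8
  P: 0 + 1(236.2) − 1(70.25) = 165.9
  U: 0 + 1(70.25) = 70.25

166 kmol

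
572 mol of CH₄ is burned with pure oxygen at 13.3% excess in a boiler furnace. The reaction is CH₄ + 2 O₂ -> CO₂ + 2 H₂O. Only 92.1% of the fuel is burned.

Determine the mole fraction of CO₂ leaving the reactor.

Stoichiometric O₂ = 2 × 572 = 1144 mol; O₂ fed = 1144 × 1.133 = 1296 mol.
Fuel reacted = 0.921 × 572 → ξ = 526.8 mol.
Outlet (n = n₀ + ν ξ):
  CH₄: 572 − 1(526.8) = 45.19
  O₂: 1296 − 2(526.8) = 242.5
  CO₂: 0 + 1(526.8) = 526.8
  H₂O: 0 + 2(526.8) = 1054
Total out = 1868 mol; y_CO₂ = 526.8 / 1868 = 0.282.

0.282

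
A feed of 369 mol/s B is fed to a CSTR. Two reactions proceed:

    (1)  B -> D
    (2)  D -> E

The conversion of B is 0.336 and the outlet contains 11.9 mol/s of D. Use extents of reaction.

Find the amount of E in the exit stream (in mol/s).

112 mol/s

Conversion of B: B consumed = 1ξ₁ = 0.336 × 369 → ξ₁ = 124 mol/s.
D balance: n_D = 0 + 1ξ₁ − 1ξ₂ = 11.9 → ξ₂ = (1·124 − 11.9)/1 = 112.1 mol/s.
Outlet amounts (n = n₀ + Σ ν·ξ):
  B: 369 − 1(124) = 245
  D: 0 + 1(124) − 1(112.1) = 11.9
  E: 0 + 1(112.1) = 112.1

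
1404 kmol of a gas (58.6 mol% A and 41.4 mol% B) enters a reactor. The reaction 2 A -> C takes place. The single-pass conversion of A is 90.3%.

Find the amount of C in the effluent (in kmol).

371 kmol

A reacted = 0.903 × 822.7 = 742.9 kmol; ν_A = −2, so ξ = 742.9/2 = 371.5 kmol.
Outlet amounts (n = n₀ + ν ξ):
  A: 822.7 − 2(371.5) = 79.81
  C: 0 + 1(371.5) = 371.5
  B: 581.3 (inert)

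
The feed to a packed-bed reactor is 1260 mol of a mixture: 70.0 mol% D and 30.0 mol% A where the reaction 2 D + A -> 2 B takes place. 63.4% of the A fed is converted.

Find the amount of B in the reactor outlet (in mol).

479 mol

A reacted = 0.634 × 378 = 239.7 mol; ν_A = −1, so ξ = 239.7/1 = 239.7 mol.
Outlet amounts (n = n₀ + ν ξ):
  D: 882 − 2(239.7) = 402.7
  A: 378 − 1(239.7) = 138.3
  B: 0 + 2(239.7) = 479.3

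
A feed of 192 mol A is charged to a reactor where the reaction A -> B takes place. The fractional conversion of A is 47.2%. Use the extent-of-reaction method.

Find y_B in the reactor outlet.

0.472

A reacted = 0.472 × 192 = 90.62 mol; ν_A = −1, so ξ = 90.62/1 = 90.62 mol.
Outlet amounts (n = n₀ + ν ξ):
  A: 192 − 1(90.62) = 101.4
  B: 0 + 1(90.62) = 90.62
Total out = 192 mol; y_B = 90.62 / 192 = 0.472.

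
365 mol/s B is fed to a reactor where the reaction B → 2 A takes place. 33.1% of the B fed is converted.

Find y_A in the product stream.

B reacted = 0.331 × 365 = 120.8 mol/s; ν_B = −1, so ξ = 120.8/1 = 120.8 mol/s.
Outlet amounts (n = n₀ + ν ξ):
  B: 365 − 1(120.8) = 244.2
  A: 0 + 2(120.8) = 241.6
Total out = 485.8 mol/s; y_A = 241.6 / 485.8 = 0.4974.

0.497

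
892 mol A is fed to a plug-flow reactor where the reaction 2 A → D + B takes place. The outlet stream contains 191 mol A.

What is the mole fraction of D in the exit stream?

0.393

For A: n = n₀ − 2ξ → 191 = 892 − 2ξ, giving ξ = 350.5 mol.
Outlet amounts (n = n₀ + ν ξ):
  A: 892 − 2(350.5) = 191
  D: 0 + 1(350.5) = 350.5
  B: 0 + 1(350.5) = 350.5
Total out = 892 mol; y_D = 350.5 / 892 = 0.3929.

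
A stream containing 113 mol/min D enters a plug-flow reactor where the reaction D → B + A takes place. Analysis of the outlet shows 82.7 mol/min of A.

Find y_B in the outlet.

0.423

For A: n = n₀ + 1ξ → 82.7 = 0 + 1ξ, giving ξ = 82.7 mol/min.
Outlet amounts (n = n₀ + ν ξ):
  D: 113 − 1(82.7) = 30.3
  B: 0 + 1(82.7) = 82.7
  A: 0 + 1(82.7) = 82.7
Total out = 195.7 mol/min; y_B = 82.7 / 195.7 = 0.4226.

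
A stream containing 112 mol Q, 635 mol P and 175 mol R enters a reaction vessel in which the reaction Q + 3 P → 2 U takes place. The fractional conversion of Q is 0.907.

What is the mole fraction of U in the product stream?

0.283

Q reacted = 0.907 × 112 = 101.6 mol; ν_Q = −1, so ξ = 101.6/1 = 101.6 mol.
Outlet amounts (n = n₀ + ν ξ):
  Q: 112 − 1(101.6) = 10.42
  P: 635 − 3(101.6) = 330.2
  U: 0 + 2(101.6) = 203.2
  R: 175 (inert)
Total out = 718.8 mol; y_U = 203.2 / 718.8 = 0.2826.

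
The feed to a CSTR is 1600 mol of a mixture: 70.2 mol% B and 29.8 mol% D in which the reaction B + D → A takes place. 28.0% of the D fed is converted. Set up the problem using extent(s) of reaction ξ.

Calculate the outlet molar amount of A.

134 mol

D reacted = 0.28 × 476.8 = 133.5 mol; ν_D = −1, so ξ = 133.5/1 = 133.5 mol.
Outlet amounts (n = n₀ + ν ξ):
  B: 1123 − 1(133.5) = 989.7
  D: 476.8 − 1(133.5) = 343.3
  A: 0 + 1(133.5) = 133.5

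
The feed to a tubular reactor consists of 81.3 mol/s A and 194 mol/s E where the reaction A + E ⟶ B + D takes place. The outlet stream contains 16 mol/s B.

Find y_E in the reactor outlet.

For B: n = n₀ + 1ξ → 16 = 0 + 1ξ, giving ξ = 16 mol/s.
Outlet amounts (n = n₀ + ν ξ):
  A: 81.3 − 1(16) = 65.3
  E: 194 − 1(16) = 178
  B: 0 + 1(16) = 16
  D: 0 + 1(16) = 16
Total out = 275.3 mol/s; y_E = 178 / 275.3 = 0.6466.

0.647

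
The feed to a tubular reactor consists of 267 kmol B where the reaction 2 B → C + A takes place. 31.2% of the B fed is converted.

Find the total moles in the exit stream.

267 kmol

B reacted = 0.312 × 267 = 83.3 kmol; ν_B = −2, so ξ = 83.3/2 = 41.65 kmol.
Outlet amounts (n = n₀ + ν ξ):
  B: 267 − 2(41.65) = 183.7
  C: 0 + 1(41.65) = 41.65
  A: 0 + 1(41.65) = 41.65
Total out = 183.7 + 41.65 + 41.65 = 267 kmol.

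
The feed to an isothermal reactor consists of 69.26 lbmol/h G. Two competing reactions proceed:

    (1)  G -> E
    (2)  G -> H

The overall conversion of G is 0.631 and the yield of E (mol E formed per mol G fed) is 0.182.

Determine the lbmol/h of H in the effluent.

Yield of E: 1ξ₁ / 69.26 = 0.182 → ξ₁ = 12.61 lbmol/h.
Conversion of G: 1ξ₁ + 1ξ₂ = 0.631 × 69.26 = 43.7 → ξ₂ = 31.1 lbmol/h.
Outlet amounts (n = n₀ + Σ ν·ξ):
  G: 69.26 − 1(12.61) − 1(31.1) = 25.56
  E: 0 + 1(12.61) = 12.61
  H: 0 + 1(31.1) = 31.1

31.1 lbmol/h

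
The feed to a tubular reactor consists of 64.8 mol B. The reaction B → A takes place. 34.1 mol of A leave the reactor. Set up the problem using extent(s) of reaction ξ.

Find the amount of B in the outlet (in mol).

30.7 mol

For A: n = n₀ + 1ξ → 34.1 = 0 + 1ξ, giving ξ = 34.1 mol.
Outlet amounts (n = n₀ + ν ξ):
  B: 64.8 − 1(34.1) = 30.7
  A: 0 + 1(34.1) = 34.1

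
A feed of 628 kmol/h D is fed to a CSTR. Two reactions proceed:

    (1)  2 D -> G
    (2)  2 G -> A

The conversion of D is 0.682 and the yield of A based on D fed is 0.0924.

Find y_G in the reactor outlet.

Conversion of D: D consumed = 2ξ₁ = 0.682 × 628 → ξ₁ = 214.1 kmol/h.
Yield of A: 1ξ₂ / 628 = 0.0924 → ξ₂ = 58.03 kmol/h.
Outlet amounts (n = n₀ + Σ ν·ξ):
  D: 628 − 2(214.1) = 199.7
  G: 0 + 1(214.1) − 2(58.03) = 98.09
  A: 0 + 1(58.03) = 58.03
Total out = 355.8 kmol/h; y_G = 98.09 / 355.8 = 0.2757.

0.276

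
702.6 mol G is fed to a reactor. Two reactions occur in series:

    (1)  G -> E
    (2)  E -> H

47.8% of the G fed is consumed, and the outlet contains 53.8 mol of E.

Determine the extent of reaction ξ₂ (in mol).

ξ₂ = 282 mol

Conversion of G: G consumed = 1ξ₁ = 0.478 × 702.6 → ξ₁ = 335.8 mol.
E balance: n_E = 0 + 1ξ₁ − 1ξ₂ = 53.8 → ξ₂ = (1·335.8 − 53.8)/1 = 282 mol.
Outlet amounts (n = n₀ + Σ ν·ξ):
  G: 702.6 − 1(335.8) = 366.8
  E: 0 + 1(335.8) − 1(282) = 53.8
  H: 0 + 1(282) = 282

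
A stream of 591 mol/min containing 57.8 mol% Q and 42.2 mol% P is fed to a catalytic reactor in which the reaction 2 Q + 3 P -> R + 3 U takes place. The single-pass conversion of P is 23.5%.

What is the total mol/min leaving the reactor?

571 mol/min

P reacted = 0.235 × 249.4 = 58.61 mol/min; ν_P = −3, so ξ = 58.61/3 = 19.54 mol/min.
Outlet amounts (n = n₀ + ν ξ):
  Q: 341.6 − 2(19.54) = 302.5
  P: 249.4 − 3(19.54) = 190.8
  R: 0 + 1(19.54) = 19.54
  U: 0 + 3(19.54) = 58.61
Total out = 302.5 + 190.8 + 19.54 + 58.61 = 571.5 mol/min.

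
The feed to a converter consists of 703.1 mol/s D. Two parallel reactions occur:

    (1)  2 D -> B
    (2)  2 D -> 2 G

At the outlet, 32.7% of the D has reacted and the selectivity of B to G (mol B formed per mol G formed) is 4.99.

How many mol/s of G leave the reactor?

20.9 mol/s

Conversion of D: D consumed = 0.327 × 703.1 = 229.9 mol/s = 2ξ₁ + 2ξ₂.
Selectivity: 1ξ₁ / (2ξ₂) = 4.99 → ξ₁ = 9.98 ξ₂.
Substitute: (2·9.98 + 2) ξ₂ = 229.9 → ξ₂ = 10.47 mol/s, ξ₁ = 104.5 mol/s.
Outlet amounts (n = n₀ + Σ ν·ξ):
  D: 703.1 − 2(104.5) − 2(10.47) = 473.2
  B: 0 + 1(104.5) = 104.5
  G: 0 + 2(10.47) = 20.94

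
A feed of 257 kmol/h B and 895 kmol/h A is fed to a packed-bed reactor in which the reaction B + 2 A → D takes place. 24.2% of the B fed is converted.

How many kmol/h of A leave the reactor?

B reacted = 0.242 × 257 = 62.19 kmol/h; ν_B = −1, so ξ = 62.19/1 = 62.19 kmol/h.
Outlet amounts (n = n₀ + ν ξ):
  B: 257 − 1(62.19) = 194.8
  A: 895 − 2(62.19) = 770.6
  D: 0 + 1(62.19) = 62.19

771 kmol/h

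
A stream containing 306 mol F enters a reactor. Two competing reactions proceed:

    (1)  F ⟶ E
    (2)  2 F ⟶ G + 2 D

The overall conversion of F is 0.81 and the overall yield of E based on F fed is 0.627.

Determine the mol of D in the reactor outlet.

56 mol

Yield of E: 1ξ₁ / 306 = 0.627 → ξ₁ = 191.9 mol.
Conversion of F: 1ξ₁ + 2ξ₂ = 0.81 × 306 = 247.9 → ξ₂ = 28 mol.
Outlet amounts (n = n₀ + Σ ν·ξ):
  F: 306 − 1(191.9) − 2(28) = 58.14
  E: 0 + 1(191.9) = 191.9
  G: 0 + 1(28) = 28
  D: 0 + 2(28) = 56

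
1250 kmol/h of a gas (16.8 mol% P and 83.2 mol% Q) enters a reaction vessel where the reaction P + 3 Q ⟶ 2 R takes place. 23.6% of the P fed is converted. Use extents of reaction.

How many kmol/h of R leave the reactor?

P reacted = 0.236 × 210 = 49.56 kmol/h; ν_P = −1, so ξ = 49.56/1 = 49.56 kmol/h.
Outlet amounts (n = n₀ + ν ξ):
  P: 210 − 1(49.56) = 160.4
  Q: 1040 − 3(49.56) = 891.3
  R: 0 + 2(49.56) = 99.12

99.1 kmol/h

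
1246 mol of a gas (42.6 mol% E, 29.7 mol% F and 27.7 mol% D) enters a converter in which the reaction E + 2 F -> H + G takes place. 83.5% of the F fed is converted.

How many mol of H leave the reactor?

F reacted = 0.835 × 370.1 = 309 mol; ν_F = −2, so ξ = 309/2 = 154.5 mol.
Outlet amounts (n = n₀ + ν ξ):
  E: 530.8 − 1(154.5) = 376.3
  F: 370.1 − 2(154.5) = 61.06
  H: 0 + 1(154.5) = 154.5
  G: 0 + 1(154.5) = 154.5
  D: 345.1 (inert)

155 mol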